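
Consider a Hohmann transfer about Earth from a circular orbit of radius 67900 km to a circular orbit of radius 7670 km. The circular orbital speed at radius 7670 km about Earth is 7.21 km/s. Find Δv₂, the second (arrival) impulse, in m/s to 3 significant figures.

Δv₂ = 2460 m/s

From the circular-orbit relation v² = μ/r at r = 7670 km: μ = v²r = (7.21)² × 7670 = 3.98718×10^5 km³/s².
Transfer-ellipse semi-major axis a_t = (r₁ + r₂)/2 = (67900 + 7670)/2 = 37785 km.
Circular speed at r = 7670 km: v_c = √(μ/r) = 7.210 km/s.
Transfer-orbit speed at the same r (vis-viva, a = a_t): v_t = √[μ(2/r − 1/a_t)] = 9.665 km/s.
Δv₂ = |v_t − v_c| = |9.665 − 7.210| = 2.455 km/s.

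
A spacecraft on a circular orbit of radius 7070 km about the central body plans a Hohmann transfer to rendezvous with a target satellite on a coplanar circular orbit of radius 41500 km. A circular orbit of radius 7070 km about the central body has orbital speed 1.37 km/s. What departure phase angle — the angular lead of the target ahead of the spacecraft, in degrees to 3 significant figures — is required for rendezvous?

From the circular-orbit relation v² = μ/r at r = 7070 km: μ = v²r = (1.37)² × 7070 = 13269.7 km³/s².
Semi-major axis of the transfer orbit: a_t = (7070 + 41500)/2 = 24285 km.
The half-period of the transfer ellipse is t = π√(a_t³/μ) = 1.0321×10^5 s.
Target angular speed ω₂ = √(μ/r₂³) = 1.3626×10^-5 rad/s.
Angle swept by the target during transfer: ω₂·t = 1.4063 rad = 80.58°.
Arrival is 180° from departure on the ellipse, so φ = 180° − 80.58° = 99.4°.

φ = 99.4°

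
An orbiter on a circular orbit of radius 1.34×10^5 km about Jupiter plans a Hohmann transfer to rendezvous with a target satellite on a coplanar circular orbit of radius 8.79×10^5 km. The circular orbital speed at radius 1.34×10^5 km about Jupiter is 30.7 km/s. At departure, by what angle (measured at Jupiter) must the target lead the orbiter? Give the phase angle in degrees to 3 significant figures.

From the circular-orbit relation v² = μ/r at r = 1.34×10^5 km: μ = v²r = (30.7)² × 1.34×10^5 = 1.26294×10^8 km³/s².
The Hohmann ellipse has a_t = (r₁ + r₂)/2 = 5.065×10^5 km.
Transfer time t = π√(a_t³/μ) = 1.0076931×10^5 s.
Target angular speed ω₂ = √(μ/r₂³) = 1.3636643×10^-5 rad/s.
Angle swept by the target during transfer: ω₂·t = 1.37416 rad = 78.73°.
The orbiter traverses 180° on the transfer ellipse, so the target must lead by 180° − 78.73° = 101°.

φ = 101°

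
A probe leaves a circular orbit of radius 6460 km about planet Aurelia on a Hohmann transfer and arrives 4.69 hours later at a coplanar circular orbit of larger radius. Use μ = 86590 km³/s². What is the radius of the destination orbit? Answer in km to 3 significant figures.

Transfer time t = 4.69 hours = 16884 s, and t = π√(a_t³/μ).
So a_t = (μ t²/π²)^(1/3) = (86590 × (16884)² / π²)^(1/3) = 13574 km.
Since a_t = (r₁ + r₂)/2, r₂ = 2a_t − r₁ = 2×13574 − 6460 = 20688 km.

r₂ = 20700 km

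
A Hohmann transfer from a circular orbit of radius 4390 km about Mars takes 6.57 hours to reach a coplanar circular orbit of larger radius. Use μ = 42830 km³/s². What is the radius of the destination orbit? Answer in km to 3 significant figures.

Transfer time t = 6.57 hours = 23652 s, and t = π√(a_t³/μ).
So a_t = (μ t²/π²)^(1/3) = (42830 × (23652)² / π²)^(1/3) = 13440 km.
Since a_t = (r₁ + r₂)/2, r₂ = 2a_t − r₁ = 2×13440 − 4390 = 22490 km.

r₂ = 22500 km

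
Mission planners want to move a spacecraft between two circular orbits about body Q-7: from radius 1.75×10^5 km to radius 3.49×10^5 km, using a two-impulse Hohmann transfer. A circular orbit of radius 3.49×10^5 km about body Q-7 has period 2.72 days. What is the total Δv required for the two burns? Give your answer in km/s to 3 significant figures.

Δv = 3.74 km/s

From Kepler's third law T² = 4π²r³/μ at r = 3.49×10^5 km, T = 2.72 days = 2.72 × 86400 s = 2.35008×10^5 s: μ = 4π²r³/T² = 3.03858×10^7 km³/s².
Semi-major axis of the transfer orbit: a_t = (1.750×10^5 + 3.490×10^5)/2 = 2.620×10^5 km.
At r₁ the circular-orbit speed is v₁ = √(μ/r₁) = 13.177 km/s.
Transfer-orbit speed at r₁ (vis-viva): v_p = √[μ(2/r₁ − 1/a_t)] = 15.208 km/s.
First burn Δv₁ = |v_p − v₁| = 2.031 km/s.
At r₂, v₂ = √(μ/r₂) = 9.331 km/s.
Transfer-orbit speed at r₂: v_a = √[μ(2/r₂ − 1/a_t)] = 7.626 km/s.
Second burn Δv₂ = |v₂ − v_a| = 1.705 km/s.
Total Δv = Δv₁ + Δv₂ = 3.736 km/s.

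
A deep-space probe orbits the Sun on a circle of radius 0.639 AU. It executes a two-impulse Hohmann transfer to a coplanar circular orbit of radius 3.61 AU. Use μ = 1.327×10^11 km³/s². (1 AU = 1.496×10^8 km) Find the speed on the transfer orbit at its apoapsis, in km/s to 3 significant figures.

In km: r₁ = 0.639 × 1.496×10^8 = 9.55944×10^7 km; r₂ = 3.61 × 1.496×10^8 = 5.40056×10^8 km.
The Hohmann ellipse has a_t = (r₁ + r₂)/2 = 3.178252×10^8 km.
The apoapsis of the transfer ellipse is at r = 5.40056×10^8 km.
Applying v² = μ(2/r − 1/a_t): v = 8.597 km/s.

v = 8.60 km/s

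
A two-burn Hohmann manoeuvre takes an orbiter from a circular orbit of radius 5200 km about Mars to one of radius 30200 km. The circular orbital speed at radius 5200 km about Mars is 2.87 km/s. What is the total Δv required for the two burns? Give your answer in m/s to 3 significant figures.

Δv = 1420 m/s

From the circular-orbit relation v² = μ/r at r = 5200 km: μ = v²r = (2.87)² × 5200 = 42831.9 km³/s².
The Hohmann ellipse has a_t = (r₁ + r₂)/2 = 17700 km.
At r₁ the circular-orbit speed is v₁ = √(μ/r₁) = 2.8700 km/s.
Transfer-orbit speed at r₁ (vis-viva equation): v_p = √[μ(2/r₁ − 1/a_t)] = 3.7489 km/s.
First burn Δv₁ = |v_p − v₁| = 0.8789 km/s.
Circular speed at r₂: v₂ = √(μ/r₂) = 1.1909 km/s.
Transfer-orbit speed at r₂: v_a = √[μ(2/r₂ − 1/a_t)] = 0.64550 km/s.
Second burn Δv₂ = |v₂ − v_a| = 0.5454 km/s.
Total Δv = Δv₁ + Δv₂ = 1.424 km/s.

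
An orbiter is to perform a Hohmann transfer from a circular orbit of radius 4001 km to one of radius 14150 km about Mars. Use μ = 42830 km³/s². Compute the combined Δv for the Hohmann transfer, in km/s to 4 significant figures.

Δv = 1.398 km/s

Semi-major axis of the transfer orbit: a_t = (4001 + 14150)/2 = 9075.5 km.
Circular speed at r₁: v₁ = √(μ/r₁) = √(42830/4001) = 3.2718 km/s.
Transfer-orbit speed at r₁ (vis-viva equation): v_p = √[μ(2/r₁ − 1/a_t)] = 4.0854 km/s.
First burn Δv₁ = |v_p − v₁| = 0.8136 km/s.
At r₂, v₂ = √(μ/r₂) = 1.7398 km/s.
Transfer-orbit speed at r₂: v_a = √[μ(2/r₂ − 1/a_t)] = 1.1552 km/s.
Second burn Δv₂ = |v₂ − v_a| = 0.5846 km/s.
Δv = Δv₁ + Δv₂ = 0.8136 + 0.5846 = 1.398 km/s.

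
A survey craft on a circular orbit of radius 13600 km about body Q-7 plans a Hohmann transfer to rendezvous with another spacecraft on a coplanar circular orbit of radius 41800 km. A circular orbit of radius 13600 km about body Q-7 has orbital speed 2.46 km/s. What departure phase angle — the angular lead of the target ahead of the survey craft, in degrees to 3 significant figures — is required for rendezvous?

φ = 82.9°

From the circular-orbit relation v² = μ/r at r = 13600 km: μ = v²r = (2.46)² × 13600 = 82301.8 km³/s².
Transfer-ellipse semi-major axis a_t = (r₁ + r₂)/2 = (13600 + 41800)/2 = 27700 km.
The half-period of the transfer ellipse is t = π√(a_t³/μ) = 50485 s.
The target's mean motion on its circular orbit is ω₂ = √(μ/r₂³) = 3.3569×10^-5 rad/s.
Angle swept by the target during transfer: ω₂·t = 1.6947 rad = 97.10°.
Arrival is 180° from departure on the ellipse, so φ = 180° − 97.10° = 82.9°.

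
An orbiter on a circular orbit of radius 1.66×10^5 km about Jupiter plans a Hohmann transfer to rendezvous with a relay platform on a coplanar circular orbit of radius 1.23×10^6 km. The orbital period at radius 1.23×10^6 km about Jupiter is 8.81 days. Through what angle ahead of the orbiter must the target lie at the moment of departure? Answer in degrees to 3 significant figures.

From Kepler's third law T² = 4π²r³/μ at r = 1.23×10^6 km, T = 8.81 days = 8.81 × 86400 s = 7.61184×10^5 s: μ = 4π²r³/T² = 1.26793×10^8 km³/s².
Semi-major axis of the transfer orbit: a_t = (1.660×10^5 + 1.230×10^6)/2 = 6.980×10^5 km.
The half-period of the transfer ellipse is t = π√(a_t³/μ) = 1.627×10^5 s.
Target angular speed ω₂ = √(μ/r₂³) = 8.254×10^-6 rad/s.
Angle swept by the target during transfer: ω₂·t = 1.343 rad = 76.95°.
Arrival is 180° from departure on the ellipse, so φ = 180° − 76.95° = 103°.

φ = 103°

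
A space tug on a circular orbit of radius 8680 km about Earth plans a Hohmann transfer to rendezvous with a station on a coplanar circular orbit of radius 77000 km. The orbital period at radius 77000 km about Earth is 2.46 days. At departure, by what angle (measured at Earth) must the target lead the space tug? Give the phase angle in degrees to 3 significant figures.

From Kepler's third law T² = 4π²r³/μ at r = 77000 km, T = 2.46 days = 2.46 × 86400 s = 2.12544×10^5 s: μ = 4π²r³/T² = 3.98964×10^5 km³/s².
The Hohmann ellipse has a_t = (r₁ + r₂)/2 = 42840 km.
Transfer time t = π√(a_t³/μ) = 44102 s.
The target's mean motion on its circular orbit is ω₂ = √(μ/r₂³) = 2.9562×10^-5 rad/s.
Angle swept by the target during transfer: ω₂·t = 1.3037 rad = 74.70°.
Arrival is 180° from departure on the ellipse, so φ = 180° − 74.70° = 105°.

φ = 105°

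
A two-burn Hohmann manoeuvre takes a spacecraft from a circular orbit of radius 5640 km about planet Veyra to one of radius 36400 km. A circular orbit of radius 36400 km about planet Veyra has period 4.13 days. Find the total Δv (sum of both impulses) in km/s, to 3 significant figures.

From Kepler's third law T² = 4π²r³/μ at r = 36400 km, T = 4.13 days = 4.13 × 86400 s = 3.56832×10^5 s: μ = 4π²r³/T² = 14953.3 km³/s².
Transfer-ellipse semi-major axis a_t = (r₁ + r₂)/2 = (5640 + 36400)/2 = 21020 km.
Circular speed at r₁: v₁ = √(μ/r₁) = √(14953.3/5640) = 1.62828 km/s.
On the transfer ellipse at r₁, v² = μ(2/r − 1/a) gives v_p = √[μ(2/r₁ − 1/a_t)] = 2.14271 km/s.
First burn Δv₁ = |v_p − v₁| = 0.51443 km/s.
At r₂, v₂ = √(μ/r₂) = 0.64094 km/s.
Transfer-orbit speed at r₂: v_a = √[μ(2/r₂ − 1/a_t)] = 0.33200 km/s.
Second burn Δv₂ = |v₂ − v_a| = 0.30894 km/s.
Total Δv = Δv₁ + Δv₂ = 0.8234 km/s.

Δv = 0.823 km/s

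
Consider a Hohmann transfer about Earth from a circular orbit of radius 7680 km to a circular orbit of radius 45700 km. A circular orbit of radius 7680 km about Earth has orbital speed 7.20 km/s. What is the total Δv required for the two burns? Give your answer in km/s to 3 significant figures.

Δv = 3.59 km/s

From the circular-orbit relation v² = μ/r at r = 7680 km: μ = v²r = (7.20)² × 7680 = 3.98131×10^5 km³/s².
Semi-major axis of the transfer orbit: a_t = (7680 + 45700)/2 = 26690 km.
Circular speed at r₁: v₁ = √(μ/r₁) = √(3.98131×10^5/7680) = 7.2000 km/s.
Transfer-orbit speed at r₁ (vis-viva equation): v_p = √[μ(2/r₁ − 1/a_t)] = 9.4214 km/s.
First burn Δv₁ = |v_p − v₁| = 2.2214 km/s.
At r₂, v₂ = √(μ/r₂) = 2.9516 km/s.
Transfer-orbit speed at r₂: v_a = √[μ(2/r₂ − 1/a_t)] = 1.5833 km/s.
Second burn Δv₂ = |v₂ − v_a| = 1.3683 km/s.
Total Δv = Δv₁ + Δv₂ = 3.590 km/s.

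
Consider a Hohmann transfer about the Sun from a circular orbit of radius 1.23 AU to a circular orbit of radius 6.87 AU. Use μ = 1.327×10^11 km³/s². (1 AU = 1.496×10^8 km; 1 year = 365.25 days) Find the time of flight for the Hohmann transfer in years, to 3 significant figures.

In km: r₁ = 1.23 × 1.496×10^8 = 1.84008×10^8 km; r₂ = 6.87 × 1.496×10^8 = 1.027752×10^9 km.
Semi-major axis of the transfer orbit: a_t = (1.84008×10^8 + 1.027752×10^9)/2 = 6.0588×10^8 km.
By Kepler's third law the transfer-orbit period is T = 2π√(a_t³/μ), so t = T/2 = 1.286×10^8 s.
Converting: 1.286×10^8 s ÷ 3.15576×10^7 s/year (365.25 × 86400) = 4.08 years.

t = 4.08 years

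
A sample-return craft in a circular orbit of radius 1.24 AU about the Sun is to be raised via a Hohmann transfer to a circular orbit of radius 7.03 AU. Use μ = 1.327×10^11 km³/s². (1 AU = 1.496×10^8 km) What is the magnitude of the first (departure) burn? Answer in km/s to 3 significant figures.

In km: r₁ = 1.24 × 1.496×10^8 = 1.85504×10^8 km; r₂ = 7.03 × 1.496×10^8 = 1.051688×10^9 km.
The Hohmann ellipse has a_t = (r₁ + r₂)/2 = 6.18596×10^8 km.
Circular speed at r = 1.85504×10^8 km: v_c = √(μ/r) = 26.746 km/s.
Vis-viva on the transfer ellipse at r = 1.85504×10^8 km gives v_t = √[μ(2/r − 1/a_t)] = 34.874 km/s.
Δv₁ = |v_t − v_c| = |34.874 − 26.746| = 8.128 km/s.

Δv₁ = 8.13 km/s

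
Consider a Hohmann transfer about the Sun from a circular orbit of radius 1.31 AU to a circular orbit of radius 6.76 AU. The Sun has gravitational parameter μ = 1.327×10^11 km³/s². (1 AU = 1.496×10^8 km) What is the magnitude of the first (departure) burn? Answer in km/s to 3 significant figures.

Δv₁ = 7.66 km/s

In km: r₁ = 1.31 × 1.496×10^8 = 1.95976×10^8 km; r₂ = 6.76 × 1.496×10^8 = 1.011296×10^9 km.
Semi-major axis of the transfer orbit: a_t = (1.95976×10^8 + 1.011296×10^9)/2 = 6.03636×10^8 km.
On the circular orbit at r = 1.95976×10^8 km, v_c = √(μ/r) = 26.022 km/s.
Transfer-orbit speed at the same r (vis-viva, a = a_t): v_t = √[μ(2/r − 1/a_t)] = 33.681 km/s.
Δv₁ = |v_t − v_c| = |33.681 − 26.022| = 7.659 km/s.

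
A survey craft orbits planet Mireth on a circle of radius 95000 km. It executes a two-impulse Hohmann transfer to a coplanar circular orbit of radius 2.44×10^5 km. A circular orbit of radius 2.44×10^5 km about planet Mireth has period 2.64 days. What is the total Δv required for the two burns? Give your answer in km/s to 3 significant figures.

From Kepler's third law T² = 4π²r³/μ at r = 2.44×10^5 km, T = 2.64 days = 2.64 × 86400 s = 2.28096×10^5 s: μ = 4π²r³/T² = 1.10228×10^7 km³/s².
The Hohmann ellipse has a_t = (r₁ + r₂)/2 = 1.695×10^5 km.
At r₁ the circular-orbit speed is v₁ = √(μ/r₁) = 10.7717 km/s.
On the transfer ellipse at r₁, v² = μ(2/r − 1/a) gives v_p = √[μ(2/r₁ − 1/a_t)] = 12.9239 km/s.
First burn Δv₁ = |v_p − v₁| = 2.1522 km/s.
Circular speed at r₂: v₂ = √(μ/r₂) = 6.7213 km/s.
Transfer-orbit speed at r₂: v_a = √[μ(2/r₂ − 1/a_t)] = 5.0319 km/s.
Second burn Δv₂ = |v₂ − v_a| = 1.6894 km/s.
Total Δv = Δv₁ + Δv₂ = 3.842 km/s.

Δv = 3.84 km/s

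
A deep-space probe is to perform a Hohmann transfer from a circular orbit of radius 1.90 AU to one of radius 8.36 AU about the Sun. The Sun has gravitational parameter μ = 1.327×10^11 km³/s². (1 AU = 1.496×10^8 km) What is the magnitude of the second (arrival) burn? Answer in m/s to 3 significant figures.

Δv₂ = 4030 m/s

In km: r₁ = 1.90 × 1.496×10^8 = 2.8424×10^8 km; r₂ = 8.36 × 1.496×10^8 = 1.250656×10^9 km.
Transfer-ellipse semi-major axis a_t = (r₁ + r₂)/2 = (2.8424×10^8 + 1.250656×10^9)/2 = 7.67448×10^8 km.
Circular speed at r = 1.250656×10^9 km: v_c = √(μ/r) = 10.301 km/s.
Transfer-orbit speed at the same r (vis-viva, a = a_t): v_t = √[μ(2/r − 1/a_t)] = 6.2688 km/s.
Δv₂ = |v_t − v_c| = |6.2688 − 10.301| = 4.032 km/s.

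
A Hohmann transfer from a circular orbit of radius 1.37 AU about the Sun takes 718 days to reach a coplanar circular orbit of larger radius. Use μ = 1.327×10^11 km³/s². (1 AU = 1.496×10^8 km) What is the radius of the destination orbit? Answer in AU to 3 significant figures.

r₂ = 3.61 AU

In km: r₁ = 1.37 × 1.496×10^8 = 2.04952×10^8 km.
Transfer time t = 718 days = 6.20352×10^7 s, and t = π√(a_t³/μ).
So a_t = (μ t²/π²)^(1/3) = (1.327×10^11 × (6.20352×10^7)² / π²)^(1/3) = 3.7263×10^8 km.
Since a_t = (r₁ + r₂)/2, r₂ = 2a_t − r₁ = 2×3.7263×10^8 − 2.04952×10^8 = 5.40308×10^8 km.
In AU: r₂ = 5.40308×10^8 / 1.496×10^8 = 3.61 AU.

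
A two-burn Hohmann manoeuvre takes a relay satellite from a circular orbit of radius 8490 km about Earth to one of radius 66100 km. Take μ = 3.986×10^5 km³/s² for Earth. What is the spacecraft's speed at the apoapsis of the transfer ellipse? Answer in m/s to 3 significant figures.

Transfer-ellipse semi-major axis a_t = (r₁ + r₂)/2 = (8490 + 66100)/2 = 37295 km.
The apoapsis of the transfer ellipse is at r = 66100 km.
Vis-viva: v = √[μ(2/r − 1/a_t)] = √[3.986×10^5 × (2/66100 − 1/37295)] = 1.172 km/s.

v = 1170 m/s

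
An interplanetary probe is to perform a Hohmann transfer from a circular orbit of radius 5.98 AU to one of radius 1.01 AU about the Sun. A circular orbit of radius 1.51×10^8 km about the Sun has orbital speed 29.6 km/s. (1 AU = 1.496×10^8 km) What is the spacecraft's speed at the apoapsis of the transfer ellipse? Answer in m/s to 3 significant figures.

v = 6540 m/s

From the circular-orbit relation v² = μ/r at r = 1.51×10^8 km: μ = v²r = (29.6)² × 1.51×10^8 = 1.32300×10^11 km³/s².
In km: r₁ = 5.98 × 1.496×10^8 = 8.94608×10^8 km; r₂ = 1.01 × 1.496×10^8 = 1.51096×10^8 km.
The Hohmann ellipse has a_t = (r₁ + r₂)/2 = 5.22852×10^8 km.
The apoapsis of the transfer ellipse is at r = 8.94608×10^8 km.
Applying v² = μ(2/r − 1/a_t): v = 6.537 km/s.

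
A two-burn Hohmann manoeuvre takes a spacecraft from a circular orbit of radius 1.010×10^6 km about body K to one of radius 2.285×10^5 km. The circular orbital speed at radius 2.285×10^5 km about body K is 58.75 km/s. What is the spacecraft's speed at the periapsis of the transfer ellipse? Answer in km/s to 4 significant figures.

v = 75.03 km/s

From the circular-orbit relation v² = μ/r at r = 2.285×10^5 km: μ = v²r = (58.75)² × 2.285×10^5 = 7.88682×10^8 km³/s².
The Hohmann ellipse has a_t = (r₁ + r₂)/2 = 6.1925×10^5 km.
At periapsis, r = 2.285×10^5 km.
Applying v² = μ(2/r − 1/a_t): v = 75.03 km/s.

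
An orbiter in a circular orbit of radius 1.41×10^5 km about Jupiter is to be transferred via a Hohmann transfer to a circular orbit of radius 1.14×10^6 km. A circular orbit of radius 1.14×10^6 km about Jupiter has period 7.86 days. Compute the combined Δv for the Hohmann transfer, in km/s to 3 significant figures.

Δv = 15.6 km/s

From Kepler's third law T² = 4π²r³/μ at r = 1.14×10^6 km, T = 7.86 days = 7.86 × 86400 s = 6.79104×10^5 s: μ = 4π²r³/T² = 1.26824×10^8 km³/s².
The Hohmann ellipse has a_t = (r₁ + r₂)/2 = 6.405×10^5 km.
Circular speed at r₁: v₁ = √(μ/r₁) = √(1.26824×10^8/1.410×10^5) = 29.99 km/s.
On the transfer ellipse at r₁, vis-viva gives v_p = √[μ(2/r₁ − 1/a_t)] = 40.01 km/s.
First burn Δv₁ = |v_p − v₁| = 10.02 km/s.
Circular speed at r₂: v₂ = √(μ/r₂) = 10.5475 km/s.
Transfer-orbit speed at r₂: v_a = √[μ(2/r₂ − 1/a_t)] = 4.94878 km/s.
Second burn Δv₂ = |v₂ − v_a| = 5.599 km/s.
Δv = Δv₁ + Δv₂ = 10.02 + 5.599 = 15.62 km/s.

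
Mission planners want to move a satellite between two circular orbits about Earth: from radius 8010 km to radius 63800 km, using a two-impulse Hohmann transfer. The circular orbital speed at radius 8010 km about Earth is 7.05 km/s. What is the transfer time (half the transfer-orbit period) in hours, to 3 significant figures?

t = 9.41 hours

From the circular-orbit relation v² = μ/r at r = 8010 km: μ = v²r = (7.05)² × 8010 = 3.98117×10^5 km³/s².
Transfer-ellipse semi-major axis a_t = (r₁ + r₂)/2 = (8010 + 63800)/2 = 35905 km.
By Kepler's third law the transfer-orbit period is T = 2π√(a_t³/μ), so t = T/2 = 33870 s.
Converting: 33870 s ÷ 3600 s/hour = 9.41 hours.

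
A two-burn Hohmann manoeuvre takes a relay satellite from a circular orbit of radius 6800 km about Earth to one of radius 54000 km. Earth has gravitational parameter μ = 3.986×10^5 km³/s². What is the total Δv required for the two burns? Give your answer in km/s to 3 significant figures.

Δv = 3.98 km/s

The Hohmann ellipse has a_t = (r₁ + r₂)/2 = 30400 km.
Circular speed at r₁: v₁ = √(μ/r₁) = √(3.986×10^5/6800) = 7.6562 km/s.
On the transfer ellipse at r₁, vis-viva gives v_p = √[μ(2/r₁ − 1/a_t)] = 10.204 km/s.
First burn Δv₁ = |v_p − v₁| = 2.548 km/s.
Circular speed at r₂: v₂ = √(μ/r₂) = 2.717 km/s.
Transfer-orbit speed at r₂: v_a = √[μ(2/r₂ − 1/a_t)] = 1.285 km/s.
Second burn Δv₂ = |v₂ − v_a| = 1.432 km/s.
Total Δv = Δv₁ + Δv₂ = 3.980 km/s.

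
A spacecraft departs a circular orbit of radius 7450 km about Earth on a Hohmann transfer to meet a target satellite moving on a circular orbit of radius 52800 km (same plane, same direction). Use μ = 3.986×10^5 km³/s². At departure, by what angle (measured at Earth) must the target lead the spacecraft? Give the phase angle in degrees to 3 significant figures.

Semi-major axis of the transfer orbit: a_t = (7450 + 52800)/2 = 30125 km.
Transfer time t = π√(a_t³/μ) = 26018 s.
The target's mean motion on its circular orbit is ω₂ = √(μ/r₂³) = 5.2038×10^-5 rad/s.
Angle swept by the target during transfer: ω₂·t = 1.3539 rad = 77.57°.
Arrival is 180° from departure on the ellipse, so φ = 180° − 77.57° = 102°.

φ = 102°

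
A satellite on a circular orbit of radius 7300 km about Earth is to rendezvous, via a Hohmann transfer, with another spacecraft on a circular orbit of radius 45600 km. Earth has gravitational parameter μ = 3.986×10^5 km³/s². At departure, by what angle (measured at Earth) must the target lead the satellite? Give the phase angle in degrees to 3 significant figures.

φ = 100°

Semi-major axis of the transfer orbit: a_t = (7300 + 45600)/2 = 26450 km.
The half-period of the transfer ellipse is t = π√(a_t³/μ) = 21405 s.
The target's mean motion on its circular orbit is ω₂ = √(μ/r₂³) = 6.4837×10^-5 rad/s.
Angle swept by the target during transfer: ω₂·t = 1.3878 rad = 79.52°.
The satellite traverses 180° on the transfer ellipse, so the target must lead by 180° − 79.52° = 100°.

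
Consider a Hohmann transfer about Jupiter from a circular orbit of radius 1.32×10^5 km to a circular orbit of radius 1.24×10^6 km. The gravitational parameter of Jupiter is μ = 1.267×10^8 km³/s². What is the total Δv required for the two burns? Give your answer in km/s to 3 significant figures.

Transfer-ellipse semi-major axis a_t = (r₁ + r₂)/2 = (1.320×10^5 + 1.240×10^6)/2 = 6.860×10^5 km.
At r₁ the circular-orbit speed is v₁ = √(μ/r₁) = 30.981 km/s.
Transfer-orbit speed at r₁ (vis-viva): v_p = √[μ(2/r₁ − 1/a_t)] = 41.653 km/s.
First burn Δv₁ = |v_p − v₁| = 10.672 km/s.
Circular speed at r₂: v₂ = √(μ/r₂) = 10.1083 km/s.
Transfer-orbit speed at r₂: v_a = √[μ(2/r₂ − 1/a_t)] = 4.43407 km/s.
Second burn Δv₂ = |v₂ − v_a| = 5.6742 km/s.
Δv = Δv₁ + Δv₂ = 10.672 + 5.6742 = 16.35 km/s.

Δv = 16.3 km/s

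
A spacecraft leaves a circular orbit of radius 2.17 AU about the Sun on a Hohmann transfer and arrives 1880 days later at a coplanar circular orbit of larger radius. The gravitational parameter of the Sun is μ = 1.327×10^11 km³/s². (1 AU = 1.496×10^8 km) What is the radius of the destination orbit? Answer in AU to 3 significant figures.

r₂ = 7.29 AU

In km: r₁ = 2.17 × 1.496×10^8 = 3.24632×10^8 km.
Transfer time t = 1880 days = 1.62432×10^8 s, and t = π√(a_t³/μ).
So a_t = (μ t²/π²)^(1/3) = (1.327×10^11 × (1.62432×10^8)² / π²)^(1/3) = 7.0790×10^8 km.
Since a_t = (r₁ + r₂)/2, r₂ = 2a_t − r₁ = 2×7.0790×10^8 − 3.24632×10^8 = 1.091168×10^9 km.
In AU: r₂ = 1.091168×10^9 / 1.496×10^8 = 7.29 AU.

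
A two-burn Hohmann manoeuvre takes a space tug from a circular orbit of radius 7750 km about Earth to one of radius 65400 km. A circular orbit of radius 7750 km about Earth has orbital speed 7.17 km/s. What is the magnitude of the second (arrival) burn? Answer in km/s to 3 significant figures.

From the circular-orbit relation v² = μ/r at r = 7750 km: μ = v²r = (7.17)² × 7750 = 3.98419×10^5 km³/s².
Transfer-ellipse semi-major axis a_t = (r₁ + r₂)/2 = (7750 + 65400)/2 = 36575 km.
On the circular orbit at r = 65400 km, v_c = √(μ/r) = 2.468 km/s.
Transfer-orbit speed at the same r (vis-viva, a = a_t): v_t = √[μ(2/r − 1/a_t)] = 1.136 km/s.
Δv₂ = |v_t − v_c| = |1.136 − 2.468| = 1.332 km/s.

Δv₂ = 1.33 km/s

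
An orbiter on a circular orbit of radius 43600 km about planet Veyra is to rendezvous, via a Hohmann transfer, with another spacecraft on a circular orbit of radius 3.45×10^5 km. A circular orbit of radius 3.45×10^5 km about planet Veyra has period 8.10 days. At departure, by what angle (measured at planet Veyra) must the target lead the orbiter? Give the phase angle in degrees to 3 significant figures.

φ = 104°

From Kepler's third law T² = 4π²r³/μ at r = 3.45×10^5 km, T = 8.10 days = 8.10 × 86400 s = 6.9984×10^5 s: μ = 4π²r³/T² = 3.30994×10^6 km³/s².
Transfer-ellipse semi-major axis a_t = (r₁ + r₂)/2 = (43600 + 3.450×10^5)/2 = 1.943×10^5 km.
The half-period of the transfer ellipse is t = π√(a_t³/μ) = 1.479×10^5 s.
The target's mean motion on its circular orbit is ω₂ = √(μ/r₂³) = 8.978×10^-6 rad/s.
Angle swept by the target during transfer: ω₂·t = 1.3278 rad = 76.08°.
Arrival is 180° from departure on the ellipse, so φ = 180° − 76.08° = 104°.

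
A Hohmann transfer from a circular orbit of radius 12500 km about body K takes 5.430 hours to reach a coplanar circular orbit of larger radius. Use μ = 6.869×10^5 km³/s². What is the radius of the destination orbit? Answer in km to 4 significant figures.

Transfer time t = 5.430 hours = 19548 s, and t = π√(a_t³/μ).
So a_t = (μ t²/π²)^(1/3) = (6.869×10^5 × (19548)² / π²)^(1/3) = 29849 km.
Since a_t = (r₁ + r₂)/2, r₂ = 2a_t − r₁ = 2×29849 − 12500 = 47198 km.

r₂ = 47200 km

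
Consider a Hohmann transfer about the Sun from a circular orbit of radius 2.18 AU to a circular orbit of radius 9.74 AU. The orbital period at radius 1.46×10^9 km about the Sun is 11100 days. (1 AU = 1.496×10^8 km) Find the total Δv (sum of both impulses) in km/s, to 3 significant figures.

Δv = 9.42 km/s

From Kepler's third law T² = 4π²r³/μ at r = 1.46×10^9 km, T = 11100 days = 11100 × 86400 s = 9.5904×10^8 s: μ = 4π²r³/T² = 1.33581×10^11 km³/s².
In km: r₁ = 2.18 × 1.496×10^8 = 3.26128×10^8 km; r₂ = 9.74 × 1.496×10^8 = 1.457104×10^9 km.
The Hohmann ellipse has a_t = (r₁ + r₂)/2 = 8.91616×10^8 km.
Circular speed at r₁: v₁ = √(μ/r₁) = √(1.33581×10^11/3.26128×10^8) = 20.2385 km/s.
On the transfer ellipse at r₁, vis-viva equation gives v_p = √[μ(2/r₁ − 1/a_t)] = 25.8723 km/s.
First burn Δv₁ = |v_p − v₁| = 5.634 km/s.
Circular speed at r₂: v₂ = √(μ/r₂) = 9.575 km/s.
Transfer-orbit speed at r₂: v_a = √[μ(2/r₂ − 1/a_t)] = 5.791 km/s.
Second burn Δv₂ = |v₂ − v_a| = 3.784 km/s.
Total Δv = Δv₁ + Δv₂ = 9.418 km/s.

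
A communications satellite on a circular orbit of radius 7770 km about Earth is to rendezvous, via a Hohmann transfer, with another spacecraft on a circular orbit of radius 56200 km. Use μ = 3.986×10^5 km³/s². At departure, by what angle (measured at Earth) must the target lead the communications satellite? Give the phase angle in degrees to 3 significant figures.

φ = 103°

Transfer-ellipse semi-major axis a_t = (r₁ + r₂)/2 = (7770 + 56200)/2 = 31985 km.
Transfer time t = π√(a_t³/μ) = 28464 s.
Target angular speed ω₂ = √(μ/r₂³) = 4.7388×10^-5 rad/s.
Angle swept by the target during transfer: ω₂·t = 1.34885 rad = 77.28°.
The communications satellite traverses 180° on the transfer ellipse, so the target must lead by 180° − 77.28° = 103°.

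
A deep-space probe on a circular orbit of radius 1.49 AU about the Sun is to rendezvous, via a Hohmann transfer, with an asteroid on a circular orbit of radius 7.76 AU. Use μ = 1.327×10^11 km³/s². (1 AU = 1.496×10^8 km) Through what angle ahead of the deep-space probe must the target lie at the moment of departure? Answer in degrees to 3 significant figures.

φ = 97.2°

In km: r₁ = 1.49 × 1.496×10^8 = 2.22904×10^8 km; r₂ = 7.76 × 1.496×10^8 = 1.160896×10^9 km.
The Hohmann ellipse has a_t = (r₁ + r₂)/2 = 6.919×10^8 km.
The half-period of the transfer ellipse is t = π√(a_t³/μ) = 1.56957×10^8 s.
The target's mean motion on its circular orbit is ω₂ = √(μ/r₂³) = 9.20970×10^-9 rad/s.
Angle swept by the target during transfer: ω₂·t = 1.4455 rad = 82.82°.
Arrival is 180° from departure on the ellipse, so φ = 180° − 82.82° = 97.2°.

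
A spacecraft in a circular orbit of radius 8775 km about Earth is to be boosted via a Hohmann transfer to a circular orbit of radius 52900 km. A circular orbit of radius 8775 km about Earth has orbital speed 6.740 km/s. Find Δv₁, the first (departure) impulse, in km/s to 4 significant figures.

Δv₁ = 2.088 km/s

From the circular-orbit relation v² = μ/r at r = 8775 km: μ = v²r = (6.740)² × 8775 = 3.98627×10^5 km³/s².
Semi-major axis of the transfer orbit: a_t = (8775 + 52900)/2 = 30837.5 km.
On the circular orbit at r = 8775 km, v_c = √(μ/r) = 6.740 km/s.
Vis-viva on the transfer ellipse at r = 8775 km gives v_t = √[μ(2/r − 1/a_t)] = 8.828 km/s.
Δv₁ = |v_t − v_c| = |8.828 − 6.740| = 2.088 km/s.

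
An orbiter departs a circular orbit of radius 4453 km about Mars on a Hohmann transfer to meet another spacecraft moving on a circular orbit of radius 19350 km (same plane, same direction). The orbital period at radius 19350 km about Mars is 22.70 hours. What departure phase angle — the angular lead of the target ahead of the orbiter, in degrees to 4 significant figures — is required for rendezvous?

φ = 93.17°

From Kepler's third law T² = 4π²r³/μ at r = 19350 km, T = 22.70 hours = 22.70 × 3600 s = 81720 s: μ = 4π²r³/T² = 42829.8 km³/s².
Semi-major axis of the transfer orbit: a_t = (4453 + 19350)/2 = 11901.5 km.
Transfer time t = π√(a_t³/μ) = 19710 s.
The target's mean motion on its circular orbit is ω₂ = √(μ/r₂³) = 7.6887×10^-5 rad/s.
Angle swept by the target during transfer: ω₂·t = 1.5154 rad = 86.83°.
The orbiter traverses 180° on the transfer ellipse, so the target must lead by 180° − 86.83° = 93.17°.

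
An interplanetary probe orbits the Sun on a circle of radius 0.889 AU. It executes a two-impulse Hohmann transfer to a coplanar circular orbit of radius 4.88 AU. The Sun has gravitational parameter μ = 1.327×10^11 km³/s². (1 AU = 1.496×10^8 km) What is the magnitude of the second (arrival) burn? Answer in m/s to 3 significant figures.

Δv₂ = 6000 m/s

In km: r₁ = 0.889 × 1.496×10^8 = 1.329944×10^8 km; r₂ = 4.88 × 1.496×10^8 = 7.30048×10^8 km.
Semi-major axis of the transfer orbit: a_t = (1.329944×10^8 + 7.30048×10^8)/2 = 4.315212×10^8 km.
On the circular orbit at r = 7.30048×10^8 km, v_c = √(μ/r) = 13.482 km/s.
Vis-viva on the transfer ellipse at r = 7.30048×10^8 km gives v_t = √[μ(2/r − 1/a_t)] = 7.4847 km/s.
Δv₂ = |v_t − v_c| = |7.4847 − 13.482| = 5.997 km/s.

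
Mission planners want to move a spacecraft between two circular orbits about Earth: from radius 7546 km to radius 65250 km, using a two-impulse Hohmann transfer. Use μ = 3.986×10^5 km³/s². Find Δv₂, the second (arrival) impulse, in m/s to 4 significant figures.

Δv₂ = 1346 m/s

The Hohmann ellipse has a_t = (r₁ + r₂)/2 = 36398 km.
On the circular orbit at r = 65250 km, v_c = √(μ/r) = 2.4716 km/s.
Vis-viva on the transfer ellipse at r = 65250 km gives v_t = √[μ(2/r − 1/a_t)] = 1.1254 km/s.
Δv₂ = |v_t − v_c| = |1.1254 − 2.4716| = 1.346 km/s.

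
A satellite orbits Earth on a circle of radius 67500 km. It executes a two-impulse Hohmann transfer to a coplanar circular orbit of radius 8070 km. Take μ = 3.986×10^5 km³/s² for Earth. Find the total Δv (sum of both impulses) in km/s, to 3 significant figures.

Transfer-ellipse semi-major axis a_t = (r₁ + r₂)/2 = (67500 + 8070)/2 = 37785 km.
At r₁ the circular-orbit speed is v₁ = √(μ/r₁) = 2.430 km/s.
On the transfer ellipse at r₁, vis-viva gives v_a = √[μ(2/r₁ − 1/a_t)] = 1.123 km/s.
First burn Δv₁ = |v_a − v₁| = 1.307 km/s.
Circular speed at r₂: v₂ = √(μ/r₂) = 7.028 km/s.
Transfer-orbit speed at r₂: v_p = √[μ(2/r₂ − 1/a_t)] = 9.393 km/s.
Second burn Δv₂ = |v₂ − v_p| = 2.365 km/s.
Δv = Δv₁ + Δv₂ = 1.307 + 2.365 = 3.672 km/s.

Δv = 3.67 km/s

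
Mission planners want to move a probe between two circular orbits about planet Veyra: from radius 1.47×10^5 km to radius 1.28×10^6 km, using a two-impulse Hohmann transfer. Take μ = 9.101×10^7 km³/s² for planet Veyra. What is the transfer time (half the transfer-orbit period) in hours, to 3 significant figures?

Semi-major axis of the transfer orbit: a_t = (1.470×10^5 + 1.280×10^6)/2 = 7.135×10^5 km.
By Kepler's third law the transfer-orbit period is T = 2π√(a_t³/μ), so t = T/2 = 1.985×10^5 s.
Converting: 1.985×10^5 s ÷ 3600 s/hour = 55.1 hours.

t = 55.1 hours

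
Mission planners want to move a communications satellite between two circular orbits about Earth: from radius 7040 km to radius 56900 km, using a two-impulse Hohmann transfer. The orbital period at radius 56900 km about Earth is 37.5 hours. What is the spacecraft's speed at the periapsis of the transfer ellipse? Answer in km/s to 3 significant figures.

From Kepler's third law T² = 4π²r³/μ at r = 56900 km, T = 37.5 hours = 37.5 × 3600 s = 1.350×10^5 s: μ = 4π²r³/T² = 3.99052×10^5 km³/s².
Semi-major axis of the transfer orbit: a_t = (7040 + 56900)/2 = 31970 km.
The periapsis of the transfer ellipse is at r = 7040 km.
Applying v² = μ(2/r − 1/a_t): v = 10.04 km/s.

v = 10.0 km/s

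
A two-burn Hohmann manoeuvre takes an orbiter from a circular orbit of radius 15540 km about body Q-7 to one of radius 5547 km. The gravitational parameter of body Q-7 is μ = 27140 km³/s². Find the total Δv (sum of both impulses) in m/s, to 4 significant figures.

Δv = 836.4 m/s

Semi-major axis of the transfer orbit: a_t = (15540 + 5547)/2 = 10543.5 km.
Circular speed at r₁: v₁ = √(μ/r₁) = √(27140/15540) = 1.32154 km/s.
Transfer-orbit speed at r₁ (vis-viva): v_a = √[μ(2/r₁ − 1/a_t)] = 0.958553 km/s.
First burn Δv₁ = |v_a − v₁| = 0.3630 km/s.
At r₂, v₂ = √(μ/r₂) = 2.2120 km/s.
Transfer-orbit speed at r₂: v_p = √[μ(2/r₂ − 1/a_t)] = 2.6854 km/s.
Second burn Δv₂ = |v₂ − v_p| = 0.4734 km/s.
Total Δv = Δv₁ + Δv₂ = 0.8364 km/s.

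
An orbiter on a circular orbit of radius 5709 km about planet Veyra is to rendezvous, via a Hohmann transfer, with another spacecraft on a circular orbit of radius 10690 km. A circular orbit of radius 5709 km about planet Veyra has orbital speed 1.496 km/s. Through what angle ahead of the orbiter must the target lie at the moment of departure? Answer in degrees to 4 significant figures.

φ = 59.08°

From the circular-orbit relation v² = μ/r at r = 5709 km: μ = v²r = (1.496)² × 5709 = 12776.8 km³/s².
The Hohmann ellipse has a_t = (r₁ + r₂)/2 = 8199.5 km.
The half-period of the transfer ellipse is t = π√(a_t³/μ) = 20636 s.
Target angular speed ω₂ = √(μ/r₂³) = 1.0227×10^-4 rad/s.
Angle swept by the target during transfer: ω₂·t = 2.1104 rad = 120.92°.
The orbiter traverses 180° on the transfer ellipse, so the target must lead by 180° − 120.92° = 59.08°.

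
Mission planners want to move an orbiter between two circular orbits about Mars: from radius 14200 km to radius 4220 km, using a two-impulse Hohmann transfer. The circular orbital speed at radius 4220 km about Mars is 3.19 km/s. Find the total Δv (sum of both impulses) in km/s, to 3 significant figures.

From the circular-orbit relation v² = μ/r at r = 4220 km: μ = v²r = (3.19)² × 4220 = 42943.1 km³/s².
Semi-major axis of the transfer orbit: a_t = (14200 + 4220)/2 = 9210 km.
Circular speed at r₁: v₁ = √(μ/r₁) = √(42943.1/14200) = 1.7390 km/s.
Transfer-orbit speed at r₁ (vis-viva equation): v_a = √[μ(2/r₁ − 1/a_t)] = 1.1771 km/s.
First burn Δv₁ = |v_a − v₁| = 0.5619 km/s.
At r₂, v₂ = √(μ/r₂) = 3.190 km/s.
Transfer-orbit speed at r₂: v_p = √[μ(2/r₂ − 1/a_t)] = 3.961 km/s.
Second burn Δv₂ = |v₂ − v_p| = 0.7710 km/s.
Total Δv = Δv₁ + Δv₂ = 1.333 km/s.

Δv = 1.33 km/s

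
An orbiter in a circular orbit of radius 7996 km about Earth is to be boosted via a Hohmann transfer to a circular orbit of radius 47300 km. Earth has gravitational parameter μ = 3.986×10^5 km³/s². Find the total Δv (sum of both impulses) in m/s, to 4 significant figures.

Semi-major axis of the transfer orbit: a_t = (7996 + 47300)/2 = 27648 km.
Circular speed at r₁: v₁ = √(μ/r₁) = √(3.986×10^5/7996) = 7.06045 km/s.
On the transfer ellipse at r₁, vis-viva gives v_p = √[μ(2/r₁ − 1/a_t)] = 9.23487 km/s.
First burn Δv₁ = |v_p − v₁| = 2.174 km/s.
At r₂, v₂ = √(μ/r₂) = 2.903 km/s.
Transfer-orbit speed at r₂: v_a = √[μ(2/r₂ − 1/a_t)] = 1.561 km/s.
Second burn Δv₂ = |v₂ − v_a| = 1.342 km/s.
Total Δv = Δv₁ + Δv₂ = 3.516 km/s.

Δv = 3516 m/s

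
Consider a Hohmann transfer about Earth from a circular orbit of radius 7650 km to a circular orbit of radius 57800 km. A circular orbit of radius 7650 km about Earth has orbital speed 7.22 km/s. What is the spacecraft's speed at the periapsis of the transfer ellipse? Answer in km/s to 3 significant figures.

v = 9.60 km/s

From the circular-orbit relation v² = μ/r at r = 7650 km: μ = v²r = (7.22)² × 7650 = 3.98782×10^5 km³/s².
Transfer-ellipse semi-major axis a_t = (r₁ + r₂)/2 = (7650 + 57800)/2 = 32725 km.
At periapsis, r = 7650 km.
Applying v² = μ(2/r − 1/a_t): v = 9.595 km/s.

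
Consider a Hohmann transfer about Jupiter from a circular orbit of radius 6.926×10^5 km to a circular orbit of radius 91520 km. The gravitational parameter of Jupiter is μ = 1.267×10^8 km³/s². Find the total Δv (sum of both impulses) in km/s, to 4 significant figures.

Δv = 19.24 km/s

Semi-major axis of the transfer orbit: a_t = (6.926×10^5 + 91520)/2 = 3.9206×10^5 km.
Circular speed at r₁: v₁ = √(μ/r₁) = √(1.267×10^8/6.926×10^5) = 13.5253 km/s.
On the transfer ellipse at r₁, v² = μ(2/r − 1/a) gives v_a = √[μ(2/r₁ − 1/a_t)] = 6.53475 km/s.
First burn Δv₁ = |v_a − v₁| = 6.991 km/s.
At r₂, v₂ = √(μ/r₂) = 37.207 km/s.
Transfer-orbit speed at r₂: v_p = √[μ(2/r₂ − 1/a_t)] = 49.453 km/s.
Second burn Δv₂ = |v₂ − v_p| = 12.25 km/s.
Δv = Δv₁ + Δv₂ = 6.991 + 12.25 = 19.24 km/s.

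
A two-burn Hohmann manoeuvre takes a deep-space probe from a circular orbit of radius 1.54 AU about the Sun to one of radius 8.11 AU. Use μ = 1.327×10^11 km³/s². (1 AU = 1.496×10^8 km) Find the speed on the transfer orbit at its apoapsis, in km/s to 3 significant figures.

v = 5.91 km/s

In km: r₁ = 1.54 × 1.496×10^8 = 2.30384×10^8 km; r₂ = 8.11 × 1.496×10^8 = 1.213256×10^9 km.
Semi-major axis of the transfer orbit: a_t = (2.30384×10^8 + 1.213256×10^9)/2 = 7.2182×10^8 km.
The apoapsis of the transfer ellipse is at r = 1.213256×10^9 km.
Applying v² = μ(2/r − 1/a_t): v = 5.908 km/s.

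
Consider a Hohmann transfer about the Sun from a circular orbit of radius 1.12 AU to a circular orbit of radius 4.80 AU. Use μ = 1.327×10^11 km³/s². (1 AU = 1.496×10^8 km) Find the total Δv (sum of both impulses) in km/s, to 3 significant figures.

Δv = 12.9 km/s

In km: r₁ = 1.12 × 1.496×10^8 = 1.67552×10^8 km; r₂ = 4.80 × 1.496×10^8 = 7.1808×10^8 km.
Semi-major axis of the transfer orbit: a_t = (1.67552×10^8 + 7.1808×10^8)/2 = 4.42816×10^8 km.
Circular speed at r₁: v₁ = √(μ/r₁) = √(1.327×10^11/1.67552×10^8) = 28.142 km/s.
Transfer-orbit speed at r₁ (vis-viva equation): v_p = √[μ(2/r₁ − 1/a_t)] = 35.837 km/s.
First burn Δv₁ = |v_p − v₁| = 7.695 km/s.
Circular speed at r₂: v₂ = √(μ/r₂) = 13.594 km/s.
Transfer-orbit speed at r₂: v_a = √[μ(2/r₂ − 1/a_t)] = 8.3620 km/s.
Second burn Δv₂ = |v₂ − v_a| = 5.232 km/s.
Total Δv = Δv₁ + Δv₂ = 12.93 km/s.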